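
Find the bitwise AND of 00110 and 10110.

AND: 1 only when both bits are 1
  00110
& 10110
-------
  00110
Decimal: 6 & 22 = 6



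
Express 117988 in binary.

Using repeated division by 2:
117988 ÷ 2 = 58994 remainder 0
58994 ÷ 2 = 29497 remainder 0
29497 ÷ 2 = 14748 remainder 1
14748 ÷ 2 = 7374 remainder 0
7374 ÷ 2 = 3687 remainder 0
3687 ÷ 2 = 1843 remainder 1
1843 ÷ 2 = 921 remainder 1
921 ÷ 2 = 460 remainder 1
460 ÷ 2 = 230 remainder 0
230 ÷ 2 = 115 remainder 0
115 ÷ 2 = 57 remainder 1
57 ÷ 2 = 28 remainder 1
28 ÷ 2 = 14 remainder 0
14 ÷ 2 = 7 remainder 0
7 ÷ 2 = 3 remainder 1
3 ÷ 2 = 1 remainder 1
1 ÷ 2 = 0 remainder 1
Reading remainders bottom to top: 11100110011100100



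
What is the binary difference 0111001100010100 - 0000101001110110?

Method 1 - Direct subtraction (column by column from the right: bit − bit − borrow-in; if negative, add 2 and borrow 1 from the next column):
borrow: 0001000111111100
        0111001100010100
-       0000101001110110
------------------------
        0110100010011110

Method 2 - Add two's complement:
Two's complement of 0000101001110110: invert → 1111010110001001, add 1 → 1111010110001010
  0111001100010100
+ 1111010110001010
------------------
 10110100010011110  (end carry out of the top bit = 1)
Discarding the end carry: 0110100010011110
Decimal check:
  0111001100010100 = 16384 + 8192 + 4096 + 512 + 256 + 16 + 4 = 29460
  0000101001110110 = 2048 + 512 + 64 + 32 + 16 + 4 + 2 = 2678
  29460 - 2678 = 26782, and 0110100010011110 = 16384 + 8192 + 2048 + 128 + 16 + 8 + 4 + 2 = 26782 ✓



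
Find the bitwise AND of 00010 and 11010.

AND: 1 only when both bits are 1
  00010
& 11010
-------
  00010
Decimal: 2 & 26 = 2



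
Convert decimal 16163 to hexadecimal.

Using repeated division by 16 (digits 10–15 are A–F):
16163 ÷ 16 = 1010 remainder 3
1010 ÷ 16 = 63 remainder 2
63 ÷ 16 = 3 remainder 15 (F)
3 ÷ 16 = 0 remainder 3
Reading remainders bottom to top: 3F23



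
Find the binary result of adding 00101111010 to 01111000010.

Add column by column from the right: bit + bit + carry-in; write the sum mod 2, carry 1 when the sum is 2 or 3.
carry:  11110000100
        00101111010
+       01111000010
-------------------
       010100111100
(the carry out of the leftmost column, 0, becomes the leading bit)
Decimal check:
  00101111010 = 256 + 64 + 32 + 16 + 8 + 2 = 378
  01111000010 = 512 + 256 + 128 + 64 + 2 = 962
  378 + 962 = 1340, and 010100111100 = 1024 + 256 + 32 + 16 + 8 + 4 = 1340 ✓



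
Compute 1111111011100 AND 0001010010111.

AND: 1 only when both bits are 1
  1111111011100
& 0001010010111
---------------
  0001010010100
Decimal: 8156 & 663 = 660



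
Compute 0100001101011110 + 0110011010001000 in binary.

Add column by column from the right: bit + bit + carry-in; write the sum mod 2, carry 1 when the sum is 2 or 3.
carry:  1000110000110000
        0100001101011110
+       0110011010001000
------------------------
       01010100111100110
(the carry out of the leftmost column, 0, becomes the leading bit)
Decimal check:
  0100001101011110 = 16384 + 512 + 256 + 64 + 16 + 8 + 4 + 2 = 17246
  0110011010001000 = 16384 + 8192 + 1024 + 512 + 128 + 8 = 26248
  17246 + 26248 = 43494, and 01010100111100110 = 32768 + 8192 + 2048 + 256 + 128 + 64 + 32 + 4 + 2 = 43494 ✓



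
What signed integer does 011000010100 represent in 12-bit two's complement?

Binary: 011000010100
Sign bit: 0 (non-negative)
Read directly as an unsigned value:
011000010100 = 1024 + 512 + 16 + 4 = 1556
Value: 1556



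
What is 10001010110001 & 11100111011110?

AND: 1 only when both bits are 1
  10001010110001
& 11100111011110
----------------
  10000010010000
Decimal: 8881 & 14814 = 8336



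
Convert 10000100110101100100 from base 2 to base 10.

Sum of powers of 2 for each 1-bit:
2^2 + 2^5 + 2^6 + 2^8 + 2^10 + 2^11 + 2^14 + 2^19
= 4 + 32 + 64 + 256 + 1024 + 2048 + 16384 + 524288
= 544100



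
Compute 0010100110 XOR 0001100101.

XOR: 1 when bits differ
  0010100110
^ 0001100101
------------
  0011000011
Decimal: 166 ^ 101 = 195



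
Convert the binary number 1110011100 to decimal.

Sum of powers of 2 for each 1-bit:
2^2 + 2^3 + 2^4 + 2^7 + 2^8 + 2^9
= 4 + 8 + 16 + 128 + 256 + 512
= 924



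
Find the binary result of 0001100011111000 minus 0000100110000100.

Method 1 - Direct subtraction (column by column from the right: bit − bit − borrow-in; if negative, add 2 and borrow 1 from the next column):
borrow: 0001111000001000
        0001100011111000
-       0000100110000100
------------------------
        0000111101110100

Method 2 - Add two's complement:
Two's complement of 0000100110000100: invert → 1111011001111011, add 1 → 1111011001111100
  0001100011111000
+ 1111011001111100
------------------
 10000111101110100  (end carry out of the top bit = 1)
Discarding the end carry: 0000111101110100
Decimal check:
  0001100011111000 = 4096 + 2048 + 128 + 64 + 32 + 16 + 8 = 6392
  0000100110000100 = 2048 + 256 + 128 + 4 = 2436
  6392 - 2436 = 3956, and 0000111101110100 = 2048 + 1024 + 512 + 256 + 64 + 32 + 16 + 4 = 3956 ✓



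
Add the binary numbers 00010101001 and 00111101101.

Add column by column from the right: bit + bit + carry-in; write the sum mod 2, carry 1 when the sum is 2 or 3.
carry:  01111010010
        00010101001
+       00111101101
-------------------
       001010010110
(the carry out of the leftmost column, 0, becomes the leading bit)
Decimal check:
  00010101001 = 128 + 32 + 8 + 1 = 169
  00111101101 = 256 + 128 + 64 + 32 + 8 + 4 + 1 = 493
  169 + 493 = 662, and 001010010110 = 512 + 128 + 16 + 4 + 2 = 662 ✓



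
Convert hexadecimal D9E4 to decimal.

Expand by place value (powers of 16):
Digit values: D = 13, E = 14
D9E4 = 13 × 16^3 + 9 × 16^2 + 14 × 16^1 + 4 × 16^0
= 13 × 4096 + 9 × 256 + 14 × 16 + 4 × 1
= 53248 + 2304 + 224 + 4
= 55780



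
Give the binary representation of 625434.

Using repeated division by 2:
625434 ÷ 2 = 312717 remainder 0
312717 ÷ 2 = 156358 remainder 1
156358 ÷ 2 = 78179 remainder 0
78179 ÷ 2 = 39089 remainder 1
39089 ÷ 2 = 19544 remainder 1
19544 ÷ 2 = 9772 remainder 0
9772 ÷ 2 = 4886 remainder 0
4886 ÷ 2 = 2443 remainder 0
2443 ÷ 2 = 1221 remainder 1
1221 ÷ 2 = 610 remainder 1
610 ÷ 2 = 305 remainder 0
305 ÷ 2 = 152 remainder 1
152 ÷ 2 = 76 remainder 0
76 ÷ 2 = 38 remainder 0
38 ÷ 2 = 19 remainder 0
19 ÷ 2 = 9 remainder 1
9 ÷ 2 = 4 remainder 1
4 ÷ 2 = 2 remainder 0
2 ÷ 2 = 1 remainder 0
1 ÷ 2 = 0 remainder 1
Reading remainders bottom to top: 10011000101100011010



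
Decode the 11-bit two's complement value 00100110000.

Binary: 00100110000
Sign bit: 0 (non-negative)
Read directly as an unsigned value:
00100110000 = 256 + 32 + 16 = 304
Value: 304



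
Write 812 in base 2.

Using repeated division by 2:
812 ÷ 2 = 406 remainder 0
406 ÷ 2 = 203 remainder 0
203 ÷ 2 = 101 remainder 1
101 ÷ 2 = 50 remainder 1
50 ÷ 2 = 25 remainder 0
25 ÷ 2 = 12 remainder 1
12 ÷ 2 = 6 remainder 0
6 ÷ 2 = 3 remainder 0
3 ÷ 2 = 1 remainder 1
1 ÷ 2 = 0 remainder 1
Reading remainders bottom to top: 1100101100



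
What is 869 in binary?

Using repeated division by 2:
869 ÷ 2 = 434 remainder 1
434 ÷ 2 = 217 remainder 0
217 ÷ 2 = 108 remainder 1
108 ÷ 2 = 54 remainder 0
54 ÷ 2 = 27 remainder 0
27 ÷ 2 = 13 remainder 1
13 ÷ 2 = 6 remainder 1
6 ÷ 2 = 3 remainder 0
3 ÷ 2 = 1 remainder 1
1 ÷ 2 = 0 remainder 1
Reading remainders bottom to top: 1101100101



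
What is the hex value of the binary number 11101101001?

Group into 4-bit nibbles from right:
  0111 = 7
  0110 = 6
  1001 = 9
Result: 769



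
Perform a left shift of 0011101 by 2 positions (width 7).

Original: 0011101 (decimal 29)
Shift left by 2 positions
Append 2 zeros on the right
Result: 1110100 (decimal 116)
Equivalent: 29 << 2 = 29 × 2^2 = 116



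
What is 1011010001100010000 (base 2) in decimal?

Sum of powers of 2 for each 1-bit:
2^4 + 2^8 + 2^9 + 2^13 + 2^15 + 2^16 + 2^18
= 16 + 256 + 512 + 8192 + 32768 + 65536 + 262144
= 369424



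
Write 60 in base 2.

Using repeated division by 2:
60 ÷ 2 = 30 remainder 0
30 ÷ 2 = 15 remainder 0
15 ÷ 2 = 7 remainder 1
7 ÷ 2 = 3 remainder 1
3 ÷ 2 = 1 remainder 1
1 ÷ 2 = 0 remainder 1
Reading remainders bottom to top: 111100



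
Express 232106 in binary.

Using repeated division by 2:
232106 ÷ 2 = 116053 remainder 0
116053 ÷ 2 = 58026 remainder 1
58026 ÷ 2 = 29013 remainder 0
29013 ÷ 2 = 14506 remainder 1
14506 ÷ 2 = 7253 remainder 0
7253 ÷ 2 = 3626 remainder 1
3626 ÷ 2 = 1813 remainder 0
1813 ÷ 2 = 906 remainder 1
906 ÷ 2 = 453 remainder 0
453 ÷ 2 = 226 remainder 1
226 ÷ 2 = 113 remainder 0
113 ÷ 2 = 56 remainder 1
56 ÷ 2 = 28 remainder 0
28 ÷ 2 = 14 remainder 0
14 ÷ 2 = 7 remainder 0
7 ÷ 2 = 3 remainder 1
3 ÷ 2 = 1 remainder 1
1 ÷ 2 = 0 remainder 1
Reading remainders bottom to top: 111000101010101010



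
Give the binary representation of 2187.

Using repeated division by 2:
2187 ÷ 2 = 1093 remainder 1
1093 ÷ 2 = 546 remainder 1
546 ÷ 2 = 273 remainder 0
273 ÷ 2 = 136 remainder 1
136 ÷ 2 = 68 remainder 0
68 ÷ 2 = 34 remainder 0
34 ÷ 2 = 17 remainder 0
17 ÷ 2 = 8 remainder 1
8 ÷ 2 = 4 remainder 0
4 ÷ 2 = 2 remainder 0
2 ÷ 2 = 1 remainder 0
1 ÷ 2 = 0 remainder 1
Reading remainders bottom to top: 100010001011



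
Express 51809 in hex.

Using repeated division by 16 (digits 10–15 are A–F):
51809 ÷ 16 = 3238 remainder 1
3238 ÷ 16 = 202 remainder 6
202 ÷ 16 = 12 remainder 10 (A)
12 ÷ 16 = 0 remainder 12 (C)
Reading remainders bottom to top: CA61



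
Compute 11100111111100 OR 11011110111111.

OR: 1 when either bit is 1
  11100111111100
| 11011110111111
----------------
  11111111111111
Decimal: 14844 | 14271 = 16383



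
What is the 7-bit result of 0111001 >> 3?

Original: 0111001 (decimal 57)
Shift right by 3 positions
Drop the 3 low bits; fill with zeros on the left
Result: 0000111 (decimal 7)
Equivalent: 57 >> 3 = 57 ÷ 2^3 = 7



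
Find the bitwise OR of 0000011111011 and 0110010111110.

OR: 1 when either bit is 1
  0000011111011
| 0110010111110
---------------
  0110011111111
Decimal: 251 | 3262 = 3327



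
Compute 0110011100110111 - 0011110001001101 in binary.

Method 1 - Direct subtraction (column by column from the right: bit − bit − borrow-in; if negative, add 2 and borrow 1 from the next column):
borrow: 0111000110010000
        0110011100110111
-       0011110001001101
------------------------
        0010101011101010

Method 2 - Add two's complement:
Two's complement of 0011110001001101: invert → 1100001110110010, add 1 → 1100001110110011
  0110011100110111
+ 1100001110110011
------------------
 10010101011101010  (end carry out of the top bit = 1)
Discarding the end carry: 0010101011101010
Decimal check:
  0110011100110111 = 16384 + 8192 + 1024 + 512 + 256 + 32 + 16 + 4 + 2 + 1 = 26423
  0011110001001101 = 8192 + 4096 + 2048 + 1024 + 64 + 8 + 4 + 1 = 15437
  26423 - 15437 = 10986, and 0010101011101010 = 8192 + 2048 + 512 + 128 + 64 + 32 + 8 + 2 = 10986 ✓



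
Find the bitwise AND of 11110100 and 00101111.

AND: 1 only when both bits are 1
  11110100
& 00101111
----------
  00100100
Decimal: 244 & 47 = 36



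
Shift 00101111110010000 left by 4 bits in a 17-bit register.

Original: 00101111110010000 (decimal 24464)
Shift left by 4 positions
Append 4 zeros on the right and drop the 4 high bits that overflow the 17-bit width
Result: 11111100100000000 (decimal 129280)
Equivalent: 24464 << 4 = 24464 × 2^4 = 391424, truncated to 17 bits = 129280



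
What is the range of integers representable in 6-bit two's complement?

For 6-bit two's complement:
Minimum: -2^5 = -32
Maximum: 2^5 - 1 = 31



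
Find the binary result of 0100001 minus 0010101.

Method 1 - Direct subtraction (column by column from the right: bit − bit − borrow-in; if negative, add 2 and borrow 1 from the next column):
borrow: 0111000
        0100001
-       0010101
---------------
        0001100

Method 2 - Add two's complement:
Two's complement of 0010101: invert → 1101010, add 1 → 1101011
  0100001
+ 1101011
---------
 10001100  (end carry out of the top bit = 1)
Discarding the end carry: 0001100
Decimal check:
  0100001 = 32 + 1 = 33
  0010101 = 16 + 4 + 1 = 21
  33 - 21 = 12, and 0001100 = 8 + 4 = 12 ✓



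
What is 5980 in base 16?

Using repeated division by 16 (digits 10–15 are A–F):
5980 ÷ 16 = 373 remainder 12 (C)
373 ÷ 16 = 23 remainder 5
23 ÷ 16 = 1 remainder 7
1 ÷ 16 = 0 remainder 1
Reading remainders bottom to top: 175C



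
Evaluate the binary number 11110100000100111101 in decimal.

Sum of powers of 2 for each 1-bit:
2^0 + 2^2 + 2^3 + 2^4 + 2^5 + 2^8 + 2^14 + 2^16 + 2^17 + 2^18 + 2^19
= 1 + 4 + 8 + 16 + 32 + 256 + 16384 + 65536 + 131072 + 262144 + 524288
= 999741



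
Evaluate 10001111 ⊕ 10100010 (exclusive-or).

XOR: 1 when bits differ
  10001111
^ 10100010
----------
  00101101
Decimal: 143 ^ 162 = 45



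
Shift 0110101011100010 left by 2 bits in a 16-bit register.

Original: 0110101011100010 (decimal 27362)
Shift left by 2 positions
Append 2 zeros on the right and drop the 2 high bits that overflow the 16-bit width
Result: 1010101110001000 (decimal 43912)
Equivalent: 27362 << 2 = 27362 × 2^2 = 109448, truncated to 16 bits = 43912



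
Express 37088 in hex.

Using repeated division by 16 (digits 10–15 are A–F):
37088 ÷ 16 = 2318 remainder 0
2318 ÷ 16 = 144 remainder 14 (E)
144 ÷ 16 = 9 remainder 0
9 ÷ 16 = 0 remainder 9
Reading remainders bottom to top: 90E0



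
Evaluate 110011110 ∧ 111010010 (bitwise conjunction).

AND: 1 only when both bits are 1
  110011110
& 111010010
-----------
  110010010
Decimal: 414 & 466 = 402



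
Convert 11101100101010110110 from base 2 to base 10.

Sum of powers of 2 for each 1-bit:
2^1 + 2^2 + 2^4 + 2^5 + 2^7 + 2^9 + 2^11 + 2^14 + 2^15 + 2^17 + 2^18 + 2^19
= 2 + 4 + 16 + 32 + 128 + 512 + 2048 + 16384 + 32768 + 131072 + 262144 + 524288
= 969398



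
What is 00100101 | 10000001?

OR: 1 when either bit is 1
  00100101
| 10000001
----------
  10100101
Decimal: 37 | 129 = 165



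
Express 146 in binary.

Using repeated division by 2:
146 ÷ 2 = 73 remainder 0
73 ÷ 2 = 36 remainder 1
36 ÷ 2 = 18 remainder 0
18 ÷ 2 = 9 remainder 0
9 ÷ 2 = 4 remainder 1
4 ÷ 2 = 2 remainder 0
2 ÷ 2 = 1 remainder 0
1 ÷ 2 = 0 remainder 1
Reading remainders bottom to top: 10010010



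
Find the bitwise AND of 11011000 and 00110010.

AND: 1 only when both bits are 1
  11011000
& 00110010
----------
  00010000
Decimal: 216 & 50 = 16



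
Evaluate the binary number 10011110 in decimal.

Sum of powers of 2 for each 1-bit:
2^1 + 2^2 + 2^3 + 2^4 + 2^7
= 2 + 4 + 8 + 16 + 128
= 158



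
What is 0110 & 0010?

AND: 1 only when both bits are 1
  0110
& 0010
------
  0010
Decimal: 6 & 2 = 2



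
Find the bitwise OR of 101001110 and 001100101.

OR: 1 when either bit is 1
  101001110
| 001100101
-----------
  101101111
Decimal: 334 | 101 = 367



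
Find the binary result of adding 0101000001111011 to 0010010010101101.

Add column by column from the right: bit + bit + carry-in; write the sum mod 2, carry 1 when the sum is 2 or 3.
carry:  0000000111111110
        0101000001111011
+       0010010010101101
------------------------
       00111010100101000
(the carry out of the leftmost column, 0, becomes the leading bit)
Decimal check:
  0101000001111011 = 16384 + 4096 + 64 + 32 + 16 + 8 + 2 + 1 = 20603
  0010010010101101 = 8192 + 1024 + 128 + 32 + 8 + 4 + 1 = 9389
  20603 + 9389 = 29992, and 00111010100101000 = 16384 + 8192 + 4096 + 1024 + 256 + 32 + 8 = 29992 ✓



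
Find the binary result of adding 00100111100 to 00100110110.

Add column by column from the right: bit + bit + carry-in; write the sum mod 2, carry 1 when the sum is 2 or 3.
carry:  01001111000
        00100111100
+       00100110110
-------------------
       001001110010
(the carry out of the leftmost column, 0, becomes the leading bit)
Decimal check:
  00100111100 = 256 + 32 + 16 + 8 + 4 = 316
  00100110110 = 256 + 32 + 16 + 4 + 2 = 310
  316 + 310 = 626, and 001001110010 = 512 + 64 + 32 + 16 + 2 = 626 ✓



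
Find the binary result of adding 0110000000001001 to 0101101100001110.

Add column by column from the right: bit + bit + carry-in; write the sum mod 2, carry 1 when the sum is 2 or 3.
carry:  1000000000010000
        0110000000001001
+       0101101100001110
------------------------
       01011101100010111
(the carry out of the leftmost column, 0, becomes the leading bit)
Decimal check:
  0110000000001001 = 16384 + 8192 + 8 + 1 = 24585
  0101101100001110 = 16384 + 4096 + 2048 + 512 + 256 + 8 + 4 + 2 = 23310
  24585 + 23310 = 47895, and 01011101100010111 = 32768 + 8192 + 4096 + 2048 + 512 + 256 + 16 + 4 + 2 + 1 = 47895 ✓



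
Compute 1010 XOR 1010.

XOR: 1 when bits differ
  1010
^ 1010
------
  0000
Decimal: 10 ^ 10 = 0



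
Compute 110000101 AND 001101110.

AND: 1 only when both bits are 1
  110000101
& 001101110
-----------
  000000100
Decimal: 389 & 110 = 4



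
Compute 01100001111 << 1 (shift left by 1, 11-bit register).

Original: 01100001111 (decimal 783)
Shift left by 1 position
Append 1 zero on the right
Result: 11000011110 (decimal 1566)
Equivalent: 783 << 1 = 783 × 2^1 = 1566



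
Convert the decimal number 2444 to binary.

Using repeated division by 2:
2444 ÷ 2 = 1222 remainder 0
1222 ÷ 2 = 611 remainder 0
611 ÷ 2 = 305 remainder 1
305 ÷ 2 = 152 remainder 1
152 ÷ 2 = 76 remainder 0
76 ÷ 2 = 38 remainder 0
38 ÷ 2 = 19 remainder 0
19 ÷ 2 = 9 remainder 1
9 ÷ 2 = 4 remainder 1
4 ÷ 2 = 2 remainder 0
2 ÷ 2 = 1 remainder 0
1 ÷ 2 = 0 remainder 1
Reading remainders bottom to top: 100110001100



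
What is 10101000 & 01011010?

AND: 1 only when both bits are 1
  10101000
& 01011010
----------
  00001000
Decimal: 168 & 90 = 8



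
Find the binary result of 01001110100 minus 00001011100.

Method 1 - Direct subtraction (column by column from the right: bit − bit − borrow-in; if negative, add 2 and borrow 1 from the next column):
borrow: 00000110000
        01001110100
-       00001011100
-------------------
        01000011000

Method 2 - Add two's complement:
Two's complement of 00001011100: invert → 11110100011, add 1 → 11110100100
  01001110100
+ 11110100100
-------------
 101000011000  (end carry out of the top bit = 1)
Discarding the end carry: 01000011000
Decimal check:
  01001110100 = 512 + 64 + 32 + 16 + 4 = 628
  00001011100 = 64 + 16 + 8 + 4 = 92
  628 - 92 = 536, and 01000011000 = 512 + 16 + 8 = 536 ✓



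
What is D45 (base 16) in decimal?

Expand by place value (powers of 16):
Digit values: D = 13
D45 = 13 × 16^2 + 4 × 16^1 + 5 × 16^0
= 13 × 256 + 4 × 16 + 5 × 1
= 3328 + 64 + 5
= 3397



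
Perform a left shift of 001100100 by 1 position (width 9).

Original: 001100100 (decimal 100)
Shift left by 1 position
Append 1 zero on the right
Result: 011001000 (decimal 200)
Equivalent: 100 << 1 = 100 × 2^1 = 200



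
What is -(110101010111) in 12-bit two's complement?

Original (sign bit 1, negative): 110101010111
Step 1 - Invert all bits: 001010101000
Step 2 - Add 1: 001010101001
Verification: 110101010111 + 001010101001 = 1000000000000; discarding the end carry (carry out of the top bit) leaves the 12-bit value 000000000000, as required for x + (-x)



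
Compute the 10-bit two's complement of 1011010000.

Original (sign bit 1, negative): 1011010000
Step 1 - Invert all bits: 0100101111
Step 2 - Add 1: 0100110000
Verification: 1011010000 + 0100110000 = 10000000000; discarding the end carry (carry out of the top bit) leaves the 10-bit value 0000000000, as required for x + (-x)



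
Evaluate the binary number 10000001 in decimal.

Sum of powers of 2 for each 1-bit:
2^0 + 2^7
= 1 + 128
= 129



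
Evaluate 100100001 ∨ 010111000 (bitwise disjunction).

OR: 1 when either bit is 1
  100100001
| 010111000
-----------
  110111001
Decimal: 289 | 184 = 441



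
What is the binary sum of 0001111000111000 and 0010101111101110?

Add column by column from the right: bit + bit + carry-in; write the sum mod 2, carry 1 when the sum is 2 or 3.
carry:  0111111111110000
        0001111000111000
+       0010101111101110
------------------------
       00100101000100110
(the carry out of the leftmost column, 0, becomes the leading bit)
Decimal check:
  0001111000111000 = 4096 + 2048 + 1024 + 512 + 32 + 16 + 8 = 7736
  0010101111101110 = 8192 + 2048 + 512 + 256 + 128 + 64 + 32 + 8 + 4 + 2 = 11246
  7736 + 11246 = 18982, and 00100101000100110 = 16384 + 2048 + 512 + 32 + 4 + 2 = 18982 ✓



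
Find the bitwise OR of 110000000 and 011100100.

OR: 1 when either bit is 1
  110000000
| 011100100
-----------
  111100100
Decimal: 384 | 228 = 484



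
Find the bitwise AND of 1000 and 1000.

AND: 1 only when both bits are 1
  1000
& 1000
------
  1000
Decimal: 8 & 8 = 8



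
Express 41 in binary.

Using repeated division by 2:
41 ÷ 2 = 20 remainder 1
20 ÷ 2 = 10 remainder 0
10 ÷ 2 = 5 remainder 0
5 ÷ 2 = 2 remainder 1
2 ÷ 2 = 1 remainder 0
1 ÷ 2 = 0 remainder 1
Reading remainders bottom to top: 101001



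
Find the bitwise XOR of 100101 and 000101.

XOR: 1 when bits differ
  100101
^ 000101
--------
  100000
Decimal: 37 ^ 5 = 32



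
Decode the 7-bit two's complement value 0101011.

Binary: 0101011
Sign bit: 0 (non-negative)
Read directly as an unsigned value:
0101011 = 32 + 8 + 2 + 1 = 43
Value: 43



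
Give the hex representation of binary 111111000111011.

Group into 4-bit nibbles from right:
  0111 = 7
  1110 = E
  0011 = 3
  1011 = B
Result: 7E3B



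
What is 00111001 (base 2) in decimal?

Sum of powers of 2 for each 1-bit:
2^0 + 2^3 + 2^4 + 2^5
= 1 + 8 + 16 + 32
= 57



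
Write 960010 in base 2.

Using repeated division by 2:
960010 ÷ 2 = 480005 remainder 0
480005 ÷ 2 = 240002 remainder 1
240002 ÷ 2 = 120001 remainder 0
120001 ÷ 2 = 60000 remainder 1
60000 ÷ 2 = 30000 remainder 0
30000 ÷ 2 = 15000 remainder 0
15000 ÷ 2 = 7500 remainder 0
7500 ÷ 2 = 3750 remainder 0
3750 ÷ 2 = 1875 remainder 0
1875 ÷ 2 = 937 remainder 1
937 ÷ 2 = 468 remainder 1
468 ÷ 2 = 234 remainder 0
234 ÷ 2 = 117 remainder 0
117 ÷ 2 = 58 remainder 1
58 ÷ 2 = 29 remainder 0
29 ÷ 2 = 14 remainder 1
14 ÷ 2 = 7 remainder 0
7 ÷ 2 = 3 remainder 1
3 ÷ 2 = 1 remainder 1
1 ÷ 2 = 0 remainder 1
Reading remainders bottom to top: 11101010011000001010



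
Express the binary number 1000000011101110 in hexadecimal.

Group into 4-bit nibbles from right:
  1000 = 8
  0000 = 0
  1110 = E
  1110 = E
Result: 80EE



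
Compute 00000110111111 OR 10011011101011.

OR: 1 when either bit is 1
  00000110111111
| 10011011101011
----------------
  10011111111111
Decimal: 447 | 9963 = 10239



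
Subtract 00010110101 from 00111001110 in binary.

Method 1 - Direct subtraction (column by column from the right: bit − bit − borrow-in; if negative, add 2 and borrow 1 from the next column):
borrow: 00001100010
        00111001110
-       00010110101
-------------------
        00100011001

Method 2 - Add two's complement:
Two's complement of 00010110101: invert → 11101001010, add 1 → 11101001011
  00111001110
+ 11101001011
-------------
 100100011001  (end carry out of the top bit = 1)
Discarding the end carry: 00100011001
Decimal check:
  00111001110 = 256 + 128 + 64 + 8 + 4 + 2 = 462
  00010110101 = 128 + 32 + 16 + 4 + 1 = 181
  462 - 181 = 281, and 00100011001 = 256 + 16 + 8 + 1 = 281 ✓



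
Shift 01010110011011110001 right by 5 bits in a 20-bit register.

Original: 01010110011011110001 (decimal 354033)
Shift right by 5 positions
Drop the 5 low bits; fill with zeros on the left
Result: 00000010101100110111 (decimal 11063)
Equivalent: 354033 >> 5 = 354033 ÷ 2^5 = 11063



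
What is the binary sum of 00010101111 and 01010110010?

Add column by column from the right: bit + bit + carry-in; write the sum mod 2, carry 1 when the sum is 2 or 3.
carry:  00101111100
        00010101111
+       01010110010
-------------------
       001101100001
(the carry out of the leftmost column, 0, becomes the leading bit)
Decimal check:
  00010101111 = 128 + 32 + 8 + 4 + 2 + 1 = 175
  01010110010 = 512 + 128 + 32 + 16 + 2 = 690
  175 + 690 = 865, and 001101100001 = 512 + 256 + 64 + 32 + 1 = 865 ✓



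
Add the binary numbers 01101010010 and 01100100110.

Add column by column from the right: bit + bit + carry-in; write the sum mod 2, carry 1 when the sum is 2 or 3.
carry:  11000001100
        01101010010
+       01100100110
-------------------
       011001111000
(the carry out of the leftmost column, 0, becomes the leading bit)
Decimal check:
  01101010010 = 512 + 256 + 64 + 16 + 2 = 850
  01100100110 = 512 + 256 + 32 + 4 + 2 = 806
  850 + 806 = 1656, and 011001111000 = 1024 + 512 + 64 + 32 + 16 + 8 = 1656 ✓



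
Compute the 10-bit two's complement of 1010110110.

Original (sign bit 1, negative): 1010110110
Step 1 - Invert all bits: 0101001001
Step 2 - Add 1: 0101001010
Verification: 1010110110 + 0101001010 = 10000000000; discarding the end carry (carry out of the top bit) leaves the 10-bit value 0000000000, as required for x + (-x)



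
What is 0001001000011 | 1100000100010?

OR: 1 when either bit is 1
  0001001000011
| 1100000100010
---------------
  1101001100011
Decimal: 579 | 6178 = 6755



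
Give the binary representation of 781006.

Using repeated division by 2:
781006 ÷ 2 = 390503 remainder 0
390503 ÷ 2 = 195251 remainder 1
195251 ÷ 2 = 97625 remainder 1
97625 ÷ 2 = 48812 remainder 1
48812 ÷ 2 = 24406 remainder 0
24406 ÷ 2 = 12203 remainder 0
12203 ÷ 2 = 6101 remainder 1
6101 ÷ 2 = 3050 remainder 1
3050 ÷ 2 = 1525 remainder 0
1525 ÷ 2 = 762 remainder 1
762 ÷ 2 = 381 remainder 0
381 ÷ 2 = 190 remainder 1
190 ÷ 2 = 95 remainder 0
95 ÷ 2 = 47 remainder 1
47 ÷ 2 = 23 remainder 1
23 ÷ 2 = 11 remainder 1
11 ÷ 2 = 5 remainder 1
5 ÷ 2 = 2 remainder 1
2 ÷ 2 = 1 remainder 0
1 ÷ 2 = 0 remainder 1
Reading remainders bottom to top: 10111110101011001110



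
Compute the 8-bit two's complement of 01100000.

Original: 01100000
Step 1 - Invert all bits: 10011111
Step 2 - Add 1: 10100000
Verification: 01100000 + 10100000 = 100000000; discarding the end carry (carry out of the top bit) leaves the 8-bit value 00000000, as required for x + (-x)



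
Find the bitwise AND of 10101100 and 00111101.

AND: 1 only when both bits are 1
  10101100
& 00111101
----------
  00101100
Decimal: 172 & 61 = 44



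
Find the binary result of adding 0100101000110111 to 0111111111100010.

Add column by column from the right: bit + bit + carry-in; write the sum mod 2, carry 1 when the sum is 2 or 3.
carry:  1111111111001100
        0100101000110111
+       0111111111100010
------------------------
       01100101000011001
(the carry out of the leftmost column, 0, becomes the leading bit)
Decimal check:
  0100101000110111 = 16384 + 2048 + 512 + 32 + 16 + 4 + 2 + 1 = 18999
  0111111111100010 = 16384 + 8192 + 4096 + 2048 + 1024 + 512 + 256 + 128 + 64 + 32 + 2 = 32738
  18999 + 32738 = 51737, and 01100101000011001 = 32768 + 16384 + 2048 + 512 + 16 + 8 + 1 = 51737 ✓



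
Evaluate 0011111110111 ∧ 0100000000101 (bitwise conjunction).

AND: 1 only when both bits are 1
  0011111110111
& 0100000000101
---------------
  0000000000101
Decimal: 2039 & 2053 = 5



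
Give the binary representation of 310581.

Using repeated division by 2:
310581 ÷ 2 = 155290 remainder 1
155290 ÷ 2 = 77645 remainder 0
77645 ÷ 2 = 38822 remainder 1
38822 ÷ 2 = 19411 remainder 0
19411 ÷ 2 = 9705 remainder 1
9705 ÷ 2 = 4852 remainder 1
4852 ÷ 2 = 2426 remainder 0
2426 ÷ 2 = 1213 remainder 0
1213 ÷ 2 = 606 remainder 1
606 ÷ 2 = 303 remainder 0
303 ÷ 2 = 151 remainder 1
151 ÷ 2 = 75 remainder 1
75 ÷ 2 = 37 remainder 1
37 ÷ 2 = 18 remainder 1
18 ÷ 2 = 9 remainder 0
9 ÷ 2 = 4 remainder 1
4 ÷ 2 = 2 remainder 0
2 ÷ 2 = 1 remainder 0
1 ÷ 2 = 0 remainder 1
Reading remainders bottom to top: 1001011110100110101



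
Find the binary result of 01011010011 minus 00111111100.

Method 1 - Direct subtraction (column by column from the right: bit − bit − borrow-in; if negative, add 2 and borrow 1 from the next column):
borrow: 01111111000
        01011010011
-       00111111100
-------------------
        00011010111

Method 2 - Add two's complement:
Two's complement of 00111111100: invert → 11000000011, add 1 → 11000000100
  01011010011
+ 11000000100
-------------
 100011010111  (end carry out of the top bit = 1)
Discarding the end carry: 00011010111
Decimal check:
  01011010011 = 512 + 128 + 64 + 16 + 2 + 1 = 723
  00111111100 = 256 + 128 + 64 + 32 + 16 + 8 + 4 = 508
  723 - 508 = 215, and 00011010111 = 128 + 64 + 16 + 4 + 2 + 1 = 215 ✓



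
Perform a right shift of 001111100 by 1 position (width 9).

Original: 001111100 (decimal 124)
Shift right by 1 position
Drop the 1 low bit; fill with zero on the left
Result: 000111110 (decimal 62)
Equivalent: 124 >> 1 = 124 ÷ 2^1 = 62



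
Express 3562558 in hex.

Using repeated division by 16 (digits 10–15 are A–F):
3562558 ÷ 16 = 222659 remainder 14 (E)
222659 ÷ 16 = 13916 remainder 3
13916 ÷ 16 = 869 remainder 12 (C)
869 ÷ 16 = 54 remainder 5
54 ÷ 16 = 3 remainder 6
3 ÷ 16 = 0 remainder 3
Reading remainders bottom to top: 365C3E



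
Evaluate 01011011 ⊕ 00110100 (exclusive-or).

XOR: 1 when bits differ
  01011011
^ 00110100
----------
  01101111
Decimal: 91 ^ 52 = 111



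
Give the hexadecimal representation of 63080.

Using repeated division by 16 (digits 10–15 are A–F):
63080 ÷ 16 = 3942 remainder 8
3942 ÷ 16 = 246 remainder 6
246 ÷ 16 = 15 remainder 6
15 ÷ 16 = 0 remainder 15 (F)
Reading remainders bottom to top: F668



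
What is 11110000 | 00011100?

OR: 1 when either bit is 1
  11110000
| 00011100
----------
  11111100
Decimal: 240 | 28 = 252



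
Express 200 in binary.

Using repeated division by 2:
200 ÷ 2 = 100 remainder 0
100 ÷ 2 = 50 remainder 0
50 ÷ 2 = 25 remainder 0
25 ÷ 2 = 12 remainder 1
12 ÷ 2 = 6 remainder 0
6 ÷ 2 = 3 remainder 0
3 ÷ 2 = 1 remainder 1
1 ÷ 2 = 0 remainder 1
Reading remainders bottom to top: 11001000



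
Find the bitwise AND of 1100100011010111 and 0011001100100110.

AND: 1 only when both bits are 1
  1100100011010111
& 0011001100100110
------------------
  0000000000000110
Decimal: 51415 & 13094 = 6



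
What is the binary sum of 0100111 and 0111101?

Add column by column from the right: bit + bit + carry-in; write the sum mod 2, carry 1 when the sum is 2 or 3.
carry:  1111110
        0100111
+       0111101
---------------
       01100100
(the carry out of the leftmost column, 0, becomes the leading bit)
Decimal check:
  0100111 = 32 + 4 + 2 + 1 = 39
  0111101 = 32 + 16 + 8 + 4 + 1 = 61
  39 + 61 = 100, and 01100100 = 64 + 32 + 4 = 100 ✓



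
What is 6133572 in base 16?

Using repeated division by 16 (digits 10–15 are A–F):
6133572 ÷ 16 = 383348 remainder 4
383348 ÷ 16 = 23959 remainder 4
23959 ÷ 16 = 1497 remainder 7
1497 ÷ 16 = 93 remainder 9
93 ÷ 16 = 5 remainder 13 (D)
5 ÷ 16 = 0 remainder 5
Reading remainders bottom to top: 5D9744



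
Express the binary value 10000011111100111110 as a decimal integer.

Sum of powers of 2 for each 1-bit:
2^1 + 2^2 + 2^3 + 2^4 + 2^5 + 2^8 + 2^9 + 2^10 + 2^11 + 2^12 + 2^13 + 2^19
= 2 + 4 + 8 + 16 + 32 + 256 + 512 + 1024 + 2048 + 4096 + 8192 + 524288
= 540478



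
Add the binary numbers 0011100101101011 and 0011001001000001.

Add column by column from the right: bit + bit + carry-in; write the sum mod 2, carry 1 when the sum is 2 or 3.
carry:  0110000010000110
        0011100101101011
+       0011001001000001
------------------------
       00110101110101100
(the carry out of the leftmost column, 0, becomes the leading bit)
Decimal check:
  0011100101101011 = 8192 + 4096 + 2048 + 256 + 64 + 32 + 8 + 2 + 1 = 14699
  0011001001000001 = 8192 + 4096 + 512 + 64 + 1 = 12865
  14699 + 12865 = 27564, and 00110101110101100 = 16384 + 8192 + 2048 + 512 + 256 + 128 + 32 + 8 + 4 = 27564 ✓



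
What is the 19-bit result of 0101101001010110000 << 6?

Original: 0101101001010110000 (decimal 185008)
Shift left by 6 positions
Append 6 zeros on the right and drop the 6 high bits that overflow the 19-bit width
Result: 1001010110000000000 (decimal 306176)
Equivalent: 185008 << 6 = 185008 × 2^6 = 11840512, truncated to 19 bits = 306176



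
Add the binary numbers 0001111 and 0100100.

Add column by column from the right: bit + bit + carry-in; write the sum mod 2, carry 1 when the sum is 2 or 3.
carry:  0011000
        0001111
+       0100100
---------------
       00110011
(the carry out of the leftmost column, 0, becomes the leading bit)
Decimal check:
  0001111 = 8 + 4 + 2 + 1 = 15
  0100100 = 32 + 4 = 36
  15 + 36 = 51, and 00110011 = 32 + 16 + 2 + 1 = 51 ✓



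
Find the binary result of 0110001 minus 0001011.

Method 1 - Direct subtraction (column by column from the right: bit − bit − borrow-in; if negative, add 2 and borrow 1 from the next column):
borrow: 0011100
        0110001
-       0001011
---------------
        0100110

Method 2 - Add two's complement:
Two's complement of 0001011: invert → 1110100, add 1 → 1110101
  0110001
+ 1110101
---------
 10100110  (end carry out of the top bit = 1)
Discarding the end carry: 0100110
Decimal check:
  0110001 = 32 + 16 + 1 = 49
  0001011 = 8 + 2 + 1 = 11
  49 - 11 = 38, and 0100110 = 32 + 4 + 2 = 38 ✓



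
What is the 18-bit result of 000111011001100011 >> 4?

Original: 000111011001100011 (decimal 30307)
Shift right by 4 positions
Drop the 4 low bits; fill with zeros on the left
Result: 000000011101100110 (decimal 1894)
Equivalent: 30307 >> 4 = 30307 ÷ 2^4 = 1894



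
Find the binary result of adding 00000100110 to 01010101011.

Add column by column from the right: bit + bit + carry-in; write the sum mod 2, carry 1 when the sum is 2 or 3.
carry:  00001011100
        00000100110
+       01010101011
-------------------
       001011010001
(the carry out of the leftmost column, 0, becomes the leading bit)
Decimal check:
  00000100110 = 32 + 4 + 2 = 38
  01010101011 = 512 + 128 + 32 + 8 + 2 + 1 = 683
  38 + 683 = 721, and 001011010001 = 512 + 128 + 64 + 16 + 1 = 721 ✓



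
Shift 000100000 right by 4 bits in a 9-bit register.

Original: 000100000 (decimal 32)
Shift right by 4 positions
Drop the 4 low bits; fill with zeros on the left
Result: 000000010 (decimal 2)
Equivalent: 32 >> 4 = 32 ÷ 2^4 = 2



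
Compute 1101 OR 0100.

OR: 1 when either bit is 1
  1101
| 0100
------
  1101
Decimal: 13 | 4 = 13



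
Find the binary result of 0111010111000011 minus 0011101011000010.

Method 1 - Direct subtraction (column by column from the right: bit − bit − borrow-in; if negative, add 2 and borrow 1 from the next column):
borrow: 0111010000000000
        0111010111000011
-       0011101011000010
------------------------
        0011101100000001

Method 2 - Add two's complement:
Two's complement of 0011101011000010: invert → 1100010100111101, add 1 → 1100010100111110
  0111010111000011
+ 1100010100111110
------------------
 10011101100000001  (end carry out of the top bit = 1)
Discarding the end carry: 0011101100000001
Decimal check:
  0111010111000011 = 16384 + 8192 + 4096 + 1024 + 256 + 128 + 64 + 2 + 1 = 30147
  0011101011000010 = 8192 + 4096 + 2048 + 512 + 128 + 64 + 2 = 15042
  30147 - 15042 = 15105, and 0011101100000001 = 8192 + 4096 + 2048 + 512 + 256 + 1 = 15105 ✓



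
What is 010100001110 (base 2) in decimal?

Sum of powers of 2 for each 1-bit:
2^1 + 2^2 + 2^3 + 2^8 + 2^10
= 2 + 4 + 8 + 256 + 1024
= 1294



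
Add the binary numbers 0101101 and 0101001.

Add column by column from the right: bit + bit + carry-in; write the sum mod 2, carry 1 when the sum is 2 or 3.
carry:  1010010
        0101101
+       0101001
---------------
       01010110
(the carry out of the leftmost column, 0, becomes the leading bit)
Decimal check:
  0101101 = 32 + 8 + 4 + 1 = 45
  0101001 = 32 + 8 + 1 = 41
  45 + 41 = 86, and 01010110 = 64 + 16 + 4 + 2 = 86 ✓



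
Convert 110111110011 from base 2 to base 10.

Sum of powers of 2 for each 1-bit:
2^0 + 2^1 + 2^4 + 2^5 + 2^6 + 2^7 + 2^8 + 2^10 + 2^11
= 1 + 2 + 16 + 32 + 64 + 128 + 256 + 1024 + 2048
= 3571



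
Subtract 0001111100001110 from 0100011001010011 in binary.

Method 1 - Direct subtraction (column by column from the right: bit − bit − borrow-in; if negative, add 2 and borrow 1 from the next column):
borrow: 0111111000011000
        0100011001010011
-       0001111100001110
------------------------
        0010011101000101

Method 2 - Add two's complement:
Two's complement of 0001111100001110: invert → 1110000011110001, add 1 → 1110000011110010
  0100011001010011
+ 1110000011110010
------------------
 10010011101000101  (end carry out of the top bit = 1)
Discarding the end carry: 0010011101000101
Decimal check:
  0100011001010011 = 16384 + 1024 + 512 + 64 + 16 + 2 + 1 = 18003
  0001111100001110 = 4096 + 2048 + 1024 + 512 + 256 + 8 + 4 + 2 = 7950
  18003 - 7950 = 10053, and 0010011101000101 = 8192 + 1024 + 512 + 256 + 64 + 4 + 1 = 10053 ✓



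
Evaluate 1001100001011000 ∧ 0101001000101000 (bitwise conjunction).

AND: 1 only when both bits are 1
  1001100001011000
& 0101001000101000
------------------
  0001000000001000
Decimal: 39000 & 21032 = 4104



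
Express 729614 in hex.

Using repeated division by 16 (digits 10–15 are A–F):
729614 ÷ 16 = 45600 remainder 14 (E)
45600 ÷ 16 = 2850 remainder 0
2850 ÷ 16 = 178 remainder 2
178 ÷ 16 = 11 remainder 2
11 ÷ 16 = 0 remainder 11 (B)
Reading remainders bottom to top: B220E



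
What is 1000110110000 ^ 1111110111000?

XOR: 1 when bits differ
  1000110110000
^ 1111110111000
---------------
  0111000001000
Decimal: 4528 ^ 8120 = 3592



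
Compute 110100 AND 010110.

AND: 1 only when both bits are 1
  110100
& 010110
--------
  010100
Decimal: 52 & 22 = 20



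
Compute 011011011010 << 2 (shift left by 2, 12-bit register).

Original: 011011011010 (decimal 1754)
Shift left by 2 positions
Append 2 zeros on the right and drop the 2 high bits that overflow the 12-bit width
Result: 101101101000 (decimal 2920)
Equivalent: 1754 << 2 = 1754 × 2^2 = 7016, truncated to 12 bits = 2920



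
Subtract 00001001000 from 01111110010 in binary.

Method 1 - Direct subtraction (column by column from the right: bit − bit − borrow-in; if negative, add 2 and borrow 1 from the next column):
borrow: 00000010000
        01111110010
-       00001001000
-------------------
        01110101010

Method 2 - Add two's complement:
Two's complement of 00001001000: invert → 11110110111, add 1 → 11110111000
  01111110010
+ 11110111000
-------------
 101110101010  (end carry out of the top bit = 1)
Discarding the end carry: 01110101010
Decimal check:
  01111110010 = 512 + 256 + 128 + 64 + 32 + 16 + 2 = 1010
  00001001000 = 64 + 8 = 72
  1010 - 72 = 938, and 01110101010 = 512 + 256 + 128 + 32 + 8 + 2 = 938 ✓



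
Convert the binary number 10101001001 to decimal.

Sum of powers of 2 for each 1-bit:
2^0 + 2^3 + 2^6 + 2^8 + 2^10
= 1 + 8 + 64 + 256 + 1024
= 1353



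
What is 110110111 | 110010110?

OR: 1 when either bit is 1
  110110111
| 110010110
-----------
  110110111
Decimal: 439 | 406 = 439



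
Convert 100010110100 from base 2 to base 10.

Sum of powers of 2 for each 1-bit:
2^2 + 2^4 + 2^5 + 2^7 + 2^11
= 4 + 16 + 32 + 128 + 2048
= 2228



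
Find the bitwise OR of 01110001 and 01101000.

OR: 1 when either bit is 1
  01110001
| 01101000
----------
  01111001
Decimal: 113 | 104 = 121



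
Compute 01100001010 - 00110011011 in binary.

Method 1 - Direct subtraction (column by column from the right: bit − bit − borrow-in; if negative, add 2 and borrow 1 from the next column):
borrow: 01111111110
        01100001010
-       00110011011
-------------------
        00101101111

Method 2 - Add two's complement:
Two's complement of 00110011011: invert → 11001100100, add 1 → 11001100101
  01100001010
+ 11001100101
-------------
 100101101111  (end carry out of the top bit = 1)
Discarding the end carry: 00101101111
Decimal check:
  01100001010 = 512 + 256 + 8 + 2 = 778
  00110011011 = 256 + 128 + 16 + 8 + 2 + 1 = 411
  778 - 411 = 367, and 00101101111 = 256 + 64 + 32 + 8 + 4 + 2 + 1 = 367 ✓

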